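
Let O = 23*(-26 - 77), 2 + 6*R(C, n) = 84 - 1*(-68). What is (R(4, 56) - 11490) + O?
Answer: -13834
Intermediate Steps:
R(C, n) = 25 (R(C, n) = -⅓ + (84 - 1*(-68))/6 = -⅓ + (84 + 68)/6 = -⅓ + (⅙)*152 = -⅓ + 76/3 = 25)
O = -2369 (O = 23*(-103) = -2369)
(R(4, 56) - 11490) + O = (25 - 11490) - 2369 = -11465 - 2369 = -13834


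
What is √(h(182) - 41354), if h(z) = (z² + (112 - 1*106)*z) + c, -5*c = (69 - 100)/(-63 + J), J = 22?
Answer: I*√299980805/205 ≈ 84.488*I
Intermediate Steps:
c = -31/205 (c = -(69 - 100)/(5*(-63 + 22)) = -(-31)/(5*(-41)) = -(-31)*(-1)/(5*41) = -⅕*31/41 = -31/205 ≈ -0.15122)
h(z) = -31/205 + z² + 6*z (h(z) = (z² + (112 - 1*106)*z) - 31/205 = (z² + (112 - 106)*z) - 31/205 = (z² + 6*z) - 31/205 = -31/205 + z² + 6*z)
√(h(182) - 41354) = √((-31/205 + 182² + 6*182) - 41354) = √((-31/205 + 33124 + 1092) - 41354) = √(7014249/205 - 41354) = √(-1463321/205) = I*√299980805/205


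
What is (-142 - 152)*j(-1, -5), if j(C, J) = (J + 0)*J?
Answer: -7350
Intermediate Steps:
j(C, J) = J² (j(C, J) = J*J = J²)
(-142 - 152)*j(-1, -5) = (-142 - 152)*(-5)² = -294*25 = -7350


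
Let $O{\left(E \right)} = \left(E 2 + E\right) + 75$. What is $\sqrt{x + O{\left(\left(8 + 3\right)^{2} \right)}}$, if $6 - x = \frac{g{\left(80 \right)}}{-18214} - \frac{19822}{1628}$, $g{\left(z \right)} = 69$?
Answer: $\frac{4 \sqrt{3237202515449}}{336959} \approx 21.358$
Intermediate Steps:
$x = \frac{6125734}{336959}$ ($x = 6 - \left(\frac{69}{-18214} - \frac{19822}{1628}\right) = 6 - \left(69 \left(- \frac{1}{18214}\right) - \frac{901}{74}\right) = 6 - \left(- \frac{69}{18214} - \frac{901}{74}\right) = 6 - - \frac{4103980}{336959} = 6 + \frac{4103980}{336959} = \frac{6125734}{336959} \approx 18.179$)
$O{\left(E \right)} = 75 + 3 E$ ($O{\left(E \right)} = \left(2 E + E\right) + 75 = 3 E + 75 = 75 + 3 E$)
$\sqrt{x + O{\left(\left(8 + 3\right)^{2} \right)}} = \sqrt{\frac{6125734}{336959} + \left(75 + 3 \left(8 + 3\right)^{2}\right)} = \sqrt{\frac{6125734}{336959} + \left(75 + 3 \cdot 11^{2}\right)} = \sqrt{\frac{6125734}{336959} + \left(75 + 3 \cdot 121\right)} = \sqrt{\frac{6125734}{336959} + \left(75 + 363\right)} = \sqrt{\frac{6125734}{336959} + 438} = \sqrt{\frac{153713776}{336959}} = \frac{4 \sqrt{3237202515449}}{336959}$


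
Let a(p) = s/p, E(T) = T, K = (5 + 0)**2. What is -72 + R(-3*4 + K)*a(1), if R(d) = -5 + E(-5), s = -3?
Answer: -42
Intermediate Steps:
K = 25 (K = 5**2 = 25)
R(d) = -10 (R(d) = -5 - 5 = -10)
a(p) = -3/p
-72 + R(-3*4 + K)*a(1) = -72 - (-30)/1 = -72 - (-30) = -72 - 10*(-3) = -72 + 30 = -42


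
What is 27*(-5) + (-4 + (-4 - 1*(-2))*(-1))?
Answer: -137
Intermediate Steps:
27*(-5) + (-4 + (-4 - 1*(-2))*(-1)) = -135 + (-4 + (-4 + 2)*(-1)) = -135 + (-4 - 2*(-1)) = -135 + (-4 + 2) = -135 - 2 = -137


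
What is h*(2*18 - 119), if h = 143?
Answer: -11869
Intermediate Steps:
h*(2*18 - 119) = 143*(2*18 - 119) = 143*(36 - 119) = 143*(-83) = -11869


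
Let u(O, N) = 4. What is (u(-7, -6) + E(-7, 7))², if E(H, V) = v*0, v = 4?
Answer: 16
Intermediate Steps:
E(H, V) = 0 (E(H, V) = 4*0 = 0)
(u(-7, -6) + E(-7, 7))² = (4 + 0)² = 4² = 16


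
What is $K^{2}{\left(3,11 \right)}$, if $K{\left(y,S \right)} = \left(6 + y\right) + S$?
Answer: $400$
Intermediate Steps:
$K{\left(y,S \right)} = 6 + S + y$
$K^{2}{\left(3,11 \right)} = \left(6 + 11 + 3\right)^{2} = 20^{2} = 400$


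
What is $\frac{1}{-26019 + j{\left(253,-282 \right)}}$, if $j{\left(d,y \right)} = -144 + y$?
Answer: $- \frac{1}{26445} \approx -3.7814 \cdot 10^{-5}$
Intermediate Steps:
$\frac{1}{-26019 + j{\left(253,-282 \right)}} = \frac{1}{-26019 - 426} = \frac{1}{-26445} = - \frac{1}{26445}$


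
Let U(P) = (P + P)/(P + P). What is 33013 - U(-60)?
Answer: 33012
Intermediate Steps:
U(P) = 1 (U(P) = (2*P)/((2*P)) = (2*P)*(1/(2*P)) = 1)
33013 - U(-60) = 33013 - 1*1 = 33013 - 1 = 33012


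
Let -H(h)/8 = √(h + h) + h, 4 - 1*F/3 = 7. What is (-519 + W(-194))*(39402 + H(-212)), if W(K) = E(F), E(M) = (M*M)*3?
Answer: -11343048 + 4416*I*√106 ≈ -1.1343e+7 + 45466.0*I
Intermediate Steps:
F = -9 (F = 12 - 3*7 = 12 - 21 = -9)
E(M) = 3*M² (E(M) = M²*3 = 3*M²)
W(K) = 243 (W(K) = 3*(-9)² = 3*81 = 243)
H(h) = -8*h - 8*√2*√h (H(h) = -8*(√(h + h) + h) = -8*(√(2*h) + h) = -8*(√2*√h + h) = -8*(h + √2*√h) = -8*h - 8*√2*√h)
(-519 + W(-194))*(39402 + H(-212)) = (-519 + 243)*(39402 + (-8*(-212) - 8*√2*√(-212))) = -276*(39402 + (1696 - 8*√2*2*I*√53)) = -276*(39402 + (1696 - 16*I*√106)) = -276*(41098 - 16*I*√106) = -11343048 + 4416*I*√106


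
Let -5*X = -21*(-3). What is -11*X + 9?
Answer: 738/5 ≈ 147.60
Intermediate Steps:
X = -63/5 (X = -(-21)*(-3)/5 = -⅕*63 = -63/5 ≈ -12.600)
-11*X + 9 = -11*(-63/5) + 9 = 693/5 + 9 = 738/5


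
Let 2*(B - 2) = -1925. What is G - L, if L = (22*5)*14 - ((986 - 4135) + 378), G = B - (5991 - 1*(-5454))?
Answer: -33433/2 ≈ -16717.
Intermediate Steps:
B = -1921/2 (B = 2 + (½)*(-1925) = 2 - 1925/2 = -1921/2 ≈ -960.50)
G = -24811/2 (G = -1921/2 - (5991 - 1*(-5454)) = -1921/2 - (5991 + 5454) = -1921/2 - 1*11445 = -1921/2 - 11445 = -24811/2 ≈ -12406.)
L = 4311 (L = 110*14 - (-3149 + 378) = 1540 - 1*(-2771) = 1540 + 2771 = 4311)
G - L = -24811/2 - 1*4311 = -24811/2 - 4311 = -33433/2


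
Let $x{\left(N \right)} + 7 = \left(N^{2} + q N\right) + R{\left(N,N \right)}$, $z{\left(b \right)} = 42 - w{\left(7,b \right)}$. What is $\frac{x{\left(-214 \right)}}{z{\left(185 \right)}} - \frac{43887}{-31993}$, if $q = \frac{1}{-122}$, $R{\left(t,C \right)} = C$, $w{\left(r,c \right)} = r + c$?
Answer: $- \frac{44272398338}{146367975} \approx -302.47$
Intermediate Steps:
$w{\left(r,c \right)} = c + r$
$q = - \frac{1}{122} \approx -0.0081967$
$z{\left(b \right)} = 35 - b$ ($z{\left(b \right)} = 42 - \left(b + 7\right) = 42 - \left(7 + b\right) = 35 - b$)
$x{\left(N \right)} = -7 + N^{2} + \frac{121 N}{122}$ ($x{\left(N \right)} = -7 + \left(\left(N^{2} - \frac{N}{122}\right) + N\right) = -7 + \left(N^{2} + \frac{121 N}{122}\right) = -7 + N^{2} + \frac{121 N}{122}$)
$\frac{x{\left(-214 \right)}}{z{\left(185 \right)}} - \frac{43887}{-31993} = \frac{-7 + \left(-214\right)^{2} + \frac{121}{122} \left(-214\right)}{35 - 185} - \frac{43887}{-31993} = \frac{-7 + 45796 - \frac{12947}{61}}{35 - 185} - - \frac{43887}{31993} = \frac{2780182}{61 \left(-150\right)} + \frac{43887}{31993} = \frac{2780182}{61} \left(- \frac{1}{150}\right) + \frac{43887}{31993} = - \frac{1390091}{4575} + \frac{43887}{31993} = - \frac{44272398338}{146367975}$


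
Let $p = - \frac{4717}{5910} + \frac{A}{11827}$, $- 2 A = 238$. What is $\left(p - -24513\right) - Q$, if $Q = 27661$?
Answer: $- \frac{220094041609}{69897570} \approx -3148.8$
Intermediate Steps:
$A = -119$ ($A = \left(- \frac{1}{2}\right) 238 = -119$)
$p = - \frac{56491249}{69897570}$ ($p = - \frac{4717}{5910} - \frac{119}{11827} = - \frac{56491249}{69897570} \approx -0.8082$)
$\left(p - -24513\right) - Q = \left(- \frac{56491249}{69897570} - -24513\right) - 27661 = \left(- \frac{56491249}{69897570} + 24513\right) - 27661 = \frac{1713342642161}{69897570} - 27661 = - \frac{220094041609}{69897570}$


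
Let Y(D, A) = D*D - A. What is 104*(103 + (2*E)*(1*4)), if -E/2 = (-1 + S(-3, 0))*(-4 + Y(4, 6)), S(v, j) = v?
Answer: 50648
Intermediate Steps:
Y(D, A) = D**2 - A
E = 48 (E = -2*(-1 - 3)*(-4 + (4**2 - 1*6)) = -(-8)*(-4 + (16 - 6)) = -(-8)*(-4 + 10) = -(-8)*6 = -2*(-24) = 48)
104*(103 + (2*E)*(1*4)) = 104*(103 + (2*48)*(1*4)) = 104*(103 + 96*4) = 104*(103 + 384) = 104*487 = 50648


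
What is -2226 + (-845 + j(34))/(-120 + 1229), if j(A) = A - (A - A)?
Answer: -2469445/1109 ≈ -2226.7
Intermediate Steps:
j(A) = A (j(A) = A - 1*0 = A + 0 = A)
-2226 + (-845 + j(34))/(-120 + 1229) = -2226 + (-845 + 34)/(-120 + 1229) = -2226 - 811/1109 = -2469445/1109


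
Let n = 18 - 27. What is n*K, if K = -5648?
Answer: 50832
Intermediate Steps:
n = -9
n*K = -9*(-5648) = 50832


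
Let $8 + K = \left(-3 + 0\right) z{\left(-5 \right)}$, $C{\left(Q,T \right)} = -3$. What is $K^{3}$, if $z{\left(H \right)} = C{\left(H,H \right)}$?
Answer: $1$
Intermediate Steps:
$z{\left(H \right)} = -3$
$K = 1$ ($K = -8 + \left(-3 + 0\right) \left(-3\right) = -8 - -9 = -8 + 9 = 1$)
$K^{3} = 1^{3} = 1$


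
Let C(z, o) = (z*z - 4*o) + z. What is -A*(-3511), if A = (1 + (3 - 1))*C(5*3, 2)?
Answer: 2443656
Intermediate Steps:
C(z, o) = z + z² - 4*o (C(z, o) = (z² - 4*o) + z = z + z² - 4*o)
A = 696 (A = (1 + (3 - 1))*(5*3 + (5*3)² - 4*2) = (1 + 2)*(15 + 15² - 8) = 3*(15 + 225 - 8) = 3*232 = 696)
-A*(-3511) = -1*696*(-3511) = -696*(-3511) = 2443656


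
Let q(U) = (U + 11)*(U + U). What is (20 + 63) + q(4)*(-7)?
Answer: -757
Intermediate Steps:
q(U) = 2*U*(11 + U) (q(U) = (11 + U)*(2*U) = 2*U*(11 + U))
(20 + 63) + q(4)*(-7) = (20 + 63) + (2*4*(11 + 4))*(-7) = 83 + (2*4*15)*(-7) = 83 + 120*(-7) = 83 - 840 = -757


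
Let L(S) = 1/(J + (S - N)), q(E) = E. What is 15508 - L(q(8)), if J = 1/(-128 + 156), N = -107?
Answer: 49951240/3221 ≈ 15508.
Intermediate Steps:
J = 1/28 ≈ 0.035714
L(S) = 1/(2997/28 + S) (L(S) = 1/(1/28 + (S - 1*(-107))) = 1/(1/28 + (S + 107)) = 1/(1/28 + (107 + S)) = 1/(2997/28 + S))
15508 - L(q(8)) = 15508 - 28/(2997 + 28*8) = 15508 - 28/(2997 + 224) = 15508 - 28/3221 = 49951240/3221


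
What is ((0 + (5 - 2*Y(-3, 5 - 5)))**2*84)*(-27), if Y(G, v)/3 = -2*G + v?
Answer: -2179548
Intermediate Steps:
Y(G, v) = -6*G + 3*v (Y(G, v) = 3*(-2*G + v) = 3*(v - 2*G) = -6*G + 3*v)
((0 + (5 - 2*Y(-3, 5 - 5)))**2*84)*(-27) = ((0 + (5 - 2*(-6*(-3) + 3*(5 - 5))))**2*84)*(-27) = ((0 + (5 - 2*(18 + 3*0)))**2*84)*(-27) = ((0 + (5 - 2*(18 + 0)))**2*84)*(-27) = ((0 + (5 - 2*18))**2*84)*(-27) = ((0 + (5 - 36))**2*84)*(-27) = ((0 - 31)**2*84)*(-27) = ((-31)**2*84)*(-27) = (961*84)*(-27) = 80724*(-27) = -2179548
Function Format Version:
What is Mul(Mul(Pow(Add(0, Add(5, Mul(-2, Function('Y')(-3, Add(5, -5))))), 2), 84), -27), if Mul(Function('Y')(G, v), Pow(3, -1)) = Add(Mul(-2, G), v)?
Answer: -2179548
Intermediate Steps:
Function('Y')(G, v) = Add(Mul(-6, G), Mul(3, v)) (Function('Y')(G, v) = Mul(3, Add(Mul(-2, G), v)) = Mul(3, Add(v, Mul(-2, G))) = Add(Mul(-6, G), Mul(3, v)))
Mul(Mul(Pow(Add(0, Add(5, Mul(-2, Function('Y')(-3, Add(5, -5))))), 2), 84), -27) = Mul(Mul(Pow(Add(0, Add(5, Mul(-2, Add(Mul(-6, -3), Mul(3, Add(5, -5)))))), 2), 84), -27) = Mul(Mul(Pow(Add(0, Add(5, Mul(-2, Add(18, Mul(3, 0))))), 2), 84), -27) = Mul(Mul(Pow(Add(0, Add(5, Mul(-2, Add(18, 0)))), 2), 84), -27) = Mul(Mul(Pow(Add(0, Add(5, Mul(-2, 18))), 2), 84), -27) = Mul(Mul(Pow(Add(0, Add(5, -36)), 2), 84), -27) = Mul(Mul(Pow(Add(0, -31), 2), 84), -27) = Mul(Mul(Pow(-31, 2), 84), -27) = Mul(Mul(961, 84), -27) = Mul(80724, -27) = -2179548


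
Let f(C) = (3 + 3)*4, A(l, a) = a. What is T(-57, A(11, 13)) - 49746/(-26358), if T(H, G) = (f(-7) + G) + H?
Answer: -79569/4393 ≈ -18.113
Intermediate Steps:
f(C) = 24 (f(C) = 6*4 = 24)
T(H, G) = 24 + G + H (T(H, G) = (24 + G) + H = 24 + G + H)
T(-57, A(11, 13)) - 49746/(-26358) = (24 + 13 - 57) - 49746/(-26358) = -20 - 49746*(-1)/26358 = -20 - 1*(-8291/4393) = -20 + 8291/4393 = -79569/4393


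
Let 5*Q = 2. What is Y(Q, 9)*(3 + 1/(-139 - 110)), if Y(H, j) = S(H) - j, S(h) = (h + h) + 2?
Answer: -23126/1245 ≈ -18.575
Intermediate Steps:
Q = 2/5 (Q = (1/5)*2 = 2/5 ≈ 0.40000)
S(h) = 2 + 2*h (S(h) = 2*h + 2 = 2 + 2*h)
Y(H, j) = 2 - j + 2*H (Y(H, j) = (2 + 2*H) - j = 2 - j + 2*H)
Y(Q, 9)*(3 + 1/(-139 - 110)) = (2 - 1*9 + 2*(2/5))*(3 + 1/(-139 - 110)) = (2 - 9 + 4/5)*(3 + 1/(-249)) = -31*(3 - 1/249)/5 = -31/5*746/249 = -23126/1245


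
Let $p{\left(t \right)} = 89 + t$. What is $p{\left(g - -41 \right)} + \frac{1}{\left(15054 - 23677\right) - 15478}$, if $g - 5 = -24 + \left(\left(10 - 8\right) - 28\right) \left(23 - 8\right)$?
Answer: $- \frac{6724180}{24101} \approx -279.0$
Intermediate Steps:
$g = -409$ ($g = 5 + \left(-24 + \left(\left(10 - 8\right) - 28\right) \left(23 - 8\right)\right) = 5 + \left(-24 + \left(\left(10 - 8\right) - 28\right) 15\right) = 5 + \left(-24 + \left(2 - 28\right) 15\right) = 5 - 414 = -409$)
$p{\left(g - -41 \right)} + \frac{1}{\left(15054 - 23677\right) - 15478} = \left(89 - 368\right) + \frac{1}{\left(15054 - 23677\right) - 15478} = \left(89 + \left(-409 + 41\right)\right) + \frac{1}{\left(15054 - 23677\right) - 15478} = \left(89 - 368\right) + \frac{1}{-8623 - 15478} = -279 + \frac{1}{-24101} = -279 - \frac{1}{24101} = - \frac{6724180}{24101}$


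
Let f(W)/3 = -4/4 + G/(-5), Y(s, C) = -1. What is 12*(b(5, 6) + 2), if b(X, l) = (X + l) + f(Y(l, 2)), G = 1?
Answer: 564/5 ≈ 112.80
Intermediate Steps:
f(W) = -18/5 (f(W) = 3*(-4/4 + 1/(-5)) = 3*(-4*¼ + 1*(-⅕)) = 3*(-1 - ⅕) = 3*(-6/5) = -18/5)
b(X, l) = -18/5 + X + l (b(X, l) = (X + l) - 18/5 = -18/5 + X + l)
12*(b(5, 6) + 2) = 12*((-18/5 + 5 + 6) + 2) = 12*(37/5 + 2) = 12*(47/5) = 564/5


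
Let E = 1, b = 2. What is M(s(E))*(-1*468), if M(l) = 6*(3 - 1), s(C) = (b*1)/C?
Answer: -5616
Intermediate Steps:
s(C) = 2/C (s(C) = (2*1)/C = 2/C)
M(l) = 12 (M(l) = 6*2 = 12)
M(s(E))*(-1*468) = 12*(-1*468) = 12*(-468) = -5616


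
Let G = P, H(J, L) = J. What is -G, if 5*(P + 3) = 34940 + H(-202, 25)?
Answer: -34723/5 ≈ -6944.6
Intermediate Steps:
P = 34723/5 (P = -3 + (34940 - 202)/5 = -3 + (1/5)*34738 = -3 + 34738/5 = 34723/5 ≈ 6944.6)
G = 34723/5 ≈ 6944.6
-G = -1*34723/5 = -34723/5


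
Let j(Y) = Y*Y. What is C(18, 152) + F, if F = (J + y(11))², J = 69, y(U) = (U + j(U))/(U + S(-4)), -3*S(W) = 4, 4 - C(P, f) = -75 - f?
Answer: 5939880/841 ≈ 7062.9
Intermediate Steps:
j(Y) = Y²
C(P, f) = 79 + f (C(P, f) = 4 - (-75 - f) = 4 + (75 + f) = 79 + f)
S(W) = -4/3 (S(W) = -⅓*4 = -4/3)
y(U) = (U + U²)/(-4/3 + U) (y(U) = (U + U²)/(U - 4/3) = (U + U²)/(-4/3 + U))
F = 5745609/841 (F = (69 + 3*11*(1 + 11)/(-4 + 3*11))² = (69 + 3*11*12/(-4 + 33))² = (69 + 3*11*12/29)² = (69 + 3*11*(1/29)*12)² = (69 + 396/29)² = (2397/29)² = 5745609/841 ≈ 6831.9)
C(18, 152) + F = (79 + 152) + 5745609/841 = 231 + 5745609/841 = 5939880/841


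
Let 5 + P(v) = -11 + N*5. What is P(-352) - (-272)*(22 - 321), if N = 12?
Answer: -81284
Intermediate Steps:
P(v) = 44 (P(v) = -5 + (-11 + 12*5) = -5 + (-11 + 60) = -5 + 49 = 44)
P(-352) - (-272)*(22 - 321) = 44 - (-272)*(22 - 321) = 44 - (-272)*(-299) = 44 - 1*81328 = 44 - 81328 = -81284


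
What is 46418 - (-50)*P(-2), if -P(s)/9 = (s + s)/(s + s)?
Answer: 45968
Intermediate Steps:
P(s) = -9 (P(s) = -9*(s + s)/(s + s) = -9*2*s/(2*s) = -9*2*s*1/(2*s) = -9*1 = -9)
46418 - (-50)*P(-2) = 46418 - (-50)*(-9) = 46418 - 1*450 = 46418 - 450 = 45968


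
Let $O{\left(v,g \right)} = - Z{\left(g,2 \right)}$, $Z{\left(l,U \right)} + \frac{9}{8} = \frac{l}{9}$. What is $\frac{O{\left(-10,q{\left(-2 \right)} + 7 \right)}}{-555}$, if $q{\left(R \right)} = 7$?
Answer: $\frac{31}{39960} \approx 0.00077578$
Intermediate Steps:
$Z{\left(l,U \right)} = - \frac{9}{8} + \frac{l}{9}$
$O{\left(v,g \right)} = \frac{9}{8} - \frac{g}{9}$ ($O{\left(v,g \right)} = - (- \frac{9}{8} + \frac{g}{9}) = \frac{9}{8} - \frac{g}{9}$)
$\frac{O{\left(-10,q{\left(-2 \right)} + 7 \right)}}{-555} = \frac{\frac{9}{8} - \frac{7 + 7}{9}}{-555} = \left(\frac{9}{8} - \frac{14}{9}\right) \left(- \frac{1}{555}\right) = \left(- \frac{31}{72}\right) \left(- \frac{1}{555}\right) = \frac{31}{39960}$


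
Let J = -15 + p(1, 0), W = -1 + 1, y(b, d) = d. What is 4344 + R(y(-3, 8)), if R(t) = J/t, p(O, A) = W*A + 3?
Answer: 8685/2 ≈ 4342.5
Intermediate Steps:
W = 0
p(O, A) = 3 (p(O, A) = 0*A + 3 = 0 + 3 = 3)
J = -12 (J = -15 + 3 = -12)
R(t) = -12/t
4344 + R(y(-3, 8)) = 4344 - 12/8 = 4344 - 12*1/8 = 4344 - 3/2 = 8685/2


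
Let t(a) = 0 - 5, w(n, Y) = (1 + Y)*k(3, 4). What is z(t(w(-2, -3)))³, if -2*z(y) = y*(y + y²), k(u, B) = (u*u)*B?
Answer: 125000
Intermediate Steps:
k(u, B) = B*u² (k(u, B) = u²*B = B*u²)
w(n, Y) = 36 + 36*Y (w(n, Y) = (1 + Y)*(4*3²) = (1 + Y)*(4*9) = (1 + Y)*36 = 36 + 36*Y)
t(a) = -5
z(y) = -y*(y + y²)/2
z(t(w(-2, -3)))³ = ((½)*(-5)²*(-1 - 1*(-5)))³ = ((½)*25*(-1 + 5))³ = ((½)*25*4)³ = 50³ = 125000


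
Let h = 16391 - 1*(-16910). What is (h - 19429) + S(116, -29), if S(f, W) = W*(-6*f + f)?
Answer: 30692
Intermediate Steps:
h = 33301 (h = 16391 + 16910 = 33301)
S(f, W) = -5*W*f (S(f, W) = W*(-5*f) = -5*W*f)
(h - 19429) + S(116, -29) = (33301 - 19429) - 5*(-29)*116 = 13872 + 16820 = 30692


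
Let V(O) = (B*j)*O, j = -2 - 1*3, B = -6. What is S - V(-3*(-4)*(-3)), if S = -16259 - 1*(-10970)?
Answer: -4209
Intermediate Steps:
j = -5 (j = -2 - 3 = -5)
V(O) = 30*O (V(O) = (-6*(-5))*O = 30*O)
S = -5289 (S = -16259 + 10970 = -5289)
S - V(-3*(-4)*(-3)) = -5289 - 30*-3*(-4)*(-3) = -5289 - 30*12*(-3) = -5289 - 30*(-36) = -5289 - 1*(-1080) = -5289 + 1080 = -4209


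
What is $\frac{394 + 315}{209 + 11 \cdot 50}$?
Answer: $\frac{709}{759} \approx 0.93412$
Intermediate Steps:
$\frac{394 + 315}{209 + 11 \cdot 50} = \frac{709}{209 + 550} = \frac{709}{759}$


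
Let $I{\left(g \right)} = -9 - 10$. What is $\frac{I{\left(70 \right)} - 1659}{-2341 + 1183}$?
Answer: $\frac{839}{579} \approx 1.4491$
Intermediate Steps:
$I{\left(g \right)} = -19$
$\frac{I{\left(70 \right)} - 1659}{-2341 + 1183} = \frac{-19 - 1659}{-2341 + 1183} = - \frac{1678}{-1158} = \left(-1678\right) \left(- \frac{1}{1158}\right) = \frac{839}{579}$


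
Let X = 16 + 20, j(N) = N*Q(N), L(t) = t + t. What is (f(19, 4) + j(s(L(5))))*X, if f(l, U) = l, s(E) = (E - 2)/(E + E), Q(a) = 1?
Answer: 3492/5 ≈ 698.40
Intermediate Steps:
L(t) = 2*t
s(E) = (-2 + E)/(2*E) (s(E) = (-2 + E)/((2*E)) = (-2 + E)*(1/(2*E)) = (-2 + E)/(2*E))
j(N) = N (j(N) = N*1 = N)
X = 36
(f(19, 4) + j(s(L(5))))*X = (19 + (-2 + 2*5)/(2*((2*5))))*36 = (19 + (½)*(-2 + 10)/10)*36 = (19 + (½)*(⅒)*8)*36 = (19 + ⅖)*36 = (97/5)*36 = 3492/5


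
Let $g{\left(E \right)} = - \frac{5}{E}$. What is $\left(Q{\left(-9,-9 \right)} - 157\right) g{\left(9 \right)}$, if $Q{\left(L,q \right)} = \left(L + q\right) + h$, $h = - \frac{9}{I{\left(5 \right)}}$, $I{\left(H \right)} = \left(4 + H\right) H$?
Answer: $\frac{292}{3} \approx 97.333$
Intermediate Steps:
$I{\left(H \right)} = H \left(4 + H\right)$
$h = - \frac{1}{5}$ ($h = - \frac{9}{5 \left(4 + 5\right)} = - \frac{9}{5 \cdot 9} = - \frac{9}{45} = \left(-9\right) \frac{1}{45} = - \frac{1}{5} \approx -0.2$)
$Q{\left(L,q \right)} = - \frac{1}{5} + L + q$ ($Q{\left(L,q \right)} = \left(L + q\right) - \frac{1}{5} = - \frac{1}{5} + L + q$)
$\left(Q{\left(-9,-9 \right)} - 157\right) g{\left(9 \right)} = \left(\left(- \frac{1}{5} - 9 - 9\right) - 157\right) \left(- \frac{5}{9}\right) = \left(- \frac{91}{5} - 157\right) \left(\left(-5\right) \frac{1}{9}\right) = \left(- \frac{876}{5}\right) \left(- \frac{5}{9}\right) = \frac{292}{3}$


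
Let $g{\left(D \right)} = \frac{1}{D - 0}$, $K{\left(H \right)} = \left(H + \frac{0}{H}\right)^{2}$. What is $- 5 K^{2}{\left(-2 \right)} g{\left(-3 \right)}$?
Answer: $\frac{80}{3} \approx 26.667$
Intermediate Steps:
$K{\left(H \right)} = H^{2}$ ($K{\left(H \right)} = \left(H + 0\right)^{2} = H^{2}$)
$g{\left(D \right)} = \frac{1}{D}$ ($g{\left(D \right)} = \frac{1}{D + \left(-5 + 5\right)} = \frac{1}{D + 0} = \frac{1}{D}$)
$- 5 K^{2}{\left(-2 \right)} g{\left(-3 \right)} = \frac{\left(-5\right) \left(\left(-2\right)^{2}\right)^{2}}{-3} = - 5 \cdot 4^{2} \left(- \frac{1}{3}\right) = \left(-5\right) 16 \left(- \frac{1}{3}\right) = \left(-80\right) \left(- \frac{1}{3}\right) = \frac{80}{3}$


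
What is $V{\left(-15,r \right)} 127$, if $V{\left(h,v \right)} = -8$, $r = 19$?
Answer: $-1016$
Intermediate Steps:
$V{\left(-15,r \right)} 127 = \left(-8\right) 127 = -1016$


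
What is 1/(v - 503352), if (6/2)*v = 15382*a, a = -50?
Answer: -3/2279156 ≈ -1.3163e-6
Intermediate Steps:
v = -769100/3 (v = (15382*(-50))/3 = (⅓)*(-769100) = -769100/3 ≈ -2.5637e+5)
1/(v - 503352) = 1/(-769100/3 - 503352) = 1/(-2279156/3) = -3/2279156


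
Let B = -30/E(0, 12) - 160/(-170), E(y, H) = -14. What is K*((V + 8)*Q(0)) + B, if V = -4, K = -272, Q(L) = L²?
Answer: 367/119 ≈ 3.0840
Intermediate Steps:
B = 367/119 (B = -30/(-14) - 160/(-170) = -30*(-1/14) - 160*(-1/170) = 15/7 + 16/17 = 367/119 ≈ 3.0840)
K*((V + 8)*Q(0)) + B = -272*(-4 + 8)*0² + 367/119 = -1088*0 + 367/119 = -272*0 + 367/119 = 0 + 367/119 = 367/119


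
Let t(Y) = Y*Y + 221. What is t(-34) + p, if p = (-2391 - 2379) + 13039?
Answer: 9646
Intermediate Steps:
t(Y) = 221 + Y**2 (t(Y) = Y**2 + 221 = 221 + Y**2)
p = 8269 (p = -4770 + 13039 = 8269)
t(-34) + p = (221 + (-34)**2) + 8269 = (221 + 1156) + 8269 = 1377 + 8269 = 9646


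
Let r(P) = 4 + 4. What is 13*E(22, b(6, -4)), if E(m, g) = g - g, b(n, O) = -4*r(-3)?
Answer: 0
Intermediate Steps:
r(P) = 8
b(n, O) = -32 (b(n, O) = -4*8 = -32)
E(m, g) = 0
13*E(22, b(6, -4)) = 13*0 = 0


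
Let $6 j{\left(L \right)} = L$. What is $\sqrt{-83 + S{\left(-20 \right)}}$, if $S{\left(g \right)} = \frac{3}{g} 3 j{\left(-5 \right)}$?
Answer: $\frac{i \sqrt{1322}}{4} \approx 9.0898 i$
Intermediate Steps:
$j{\left(L \right)} = \frac{L}{6}$
$S{\left(g \right)} = - \frac{15}{2 g}$ ($S{\left(g \right)} = \frac{3}{g} 3 \cdot \frac{1}{6} \left(-5\right) = \frac{9}{g} \left(- \frac{5}{6}\right) = - \frac{15}{2 g}$)
$\sqrt{-83 + S{\left(-20 \right)}} = \sqrt{-83 - \frac{15}{2 \left(-20\right)}} = \sqrt{-83 - - \frac{3}{8}} = \sqrt{-83 + \frac{3}{8}} = \sqrt{- \frac{661}{8}} = \frac{i \sqrt{1322}}{4}$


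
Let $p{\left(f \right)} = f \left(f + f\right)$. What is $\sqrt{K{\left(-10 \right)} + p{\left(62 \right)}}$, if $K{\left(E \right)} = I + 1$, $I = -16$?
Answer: $\sqrt{7673} \approx 87.596$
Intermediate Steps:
$K{\left(E \right)} = -15$ ($K{\left(E \right)} = -16 + 1 = -15$)
$p{\left(f \right)} = 2 f^{2}$ ($p{\left(f \right)} = f 2 f = 2 f^{2}$)
$\sqrt{K{\left(-10 \right)} + p{\left(62 \right)}} = \sqrt{-15 + 2 \cdot 62^{2}} = \sqrt{-15 + 2 \cdot 3844} = \sqrt{-15 + 7688} = \sqrt{7673}$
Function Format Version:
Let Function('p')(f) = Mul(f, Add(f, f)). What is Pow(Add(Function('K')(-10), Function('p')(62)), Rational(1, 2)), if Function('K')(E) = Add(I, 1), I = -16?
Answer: Pow(7673, Rational(1, 2)) ≈ 87.596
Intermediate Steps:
Function('K')(E) = -15 (Function('K')(E) = Add(-16, 1) = -15)
Function('p')(f) = Mul(2, Pow(f, 2)) (Function('p')(f) = Mul(f, Mul(2, f)) = Mul(2, Pow(f, 2)))
Pow(Add(Function('K')(-10), Function('p')(62)), Rational(1, 2)) = Pow(Add(-15, Mul(2, Pow(62, 2))), Rational(1, 2)) = Pow(Add(-15, Mul(2, 3844)), Rational(1, 2)) = Pow(Add(-15, 7688), Rational(1, 2)) = Pow(7673, Rational(1, 2))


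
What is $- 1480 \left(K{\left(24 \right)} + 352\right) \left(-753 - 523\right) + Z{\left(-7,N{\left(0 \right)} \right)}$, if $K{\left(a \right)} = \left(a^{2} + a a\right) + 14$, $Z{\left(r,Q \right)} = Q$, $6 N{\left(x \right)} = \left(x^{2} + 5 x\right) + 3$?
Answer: $\frac{5733425281}{2} \approx 2.8667 \cdot 10^{9}$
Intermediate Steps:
$N{\left(x \right)} = \frac{1}{2} + \frac{x^{2}}{6} + \frac{5 x}{6}$ ($N{\left(x \right)} = \frac{\left(x^{2} + 5 x\right) + 3}{6} = \frac{3 + x^{2} + 5 x}{6} = \frac{1}{2} + \frac{x^{2}}{6} + \frac{5 x}{6}$)
$K{\left(a \right)} = 14 + 2 a^{2}$ ($K{\left(a \right)} = \left(a^{2} + a^{2}\right) + 14 = 2 a^{2} + 14 = 14 + 2 a^{2}$)
$- 1480 \left(K{\left(24 \right)} + 352\right) \left(-753 - 523\right) + Z{\left(-7,N{\left(0 \right)} \right)} = - 1480 \left(\left(14 + 2 \cdot 24^{2}\right) + 352\right) \left(-753 - 523\right) + \left(\frac{1}{2} + \frac{0^{2}}{6} + \frac{5}{6} \cdot 0\right) = - 1480 \left(\left(14 + 2 \cdot 576\right) + 352\right) \left(-1276\right) + \left(\frac{1}{2} + \frac{1}{6} \cdot 0 + 0\right) = - 1480 \left(\left(14 + 1152\right) + 352\right) \left(-1276\right) + \left(\frac{1}{2} + 0 + 0\right) = - 1480 \left(1166 + 352\right) \left(-1276\right) + \frac{1}{2} = - 1480 \cdot 1518 \left(-1276\right) + \frac{1}{2} = \left(-1480\right) \left(-1936968\right) + \frac{1}{2} = 2866712640 + \frac{1}{2} = \frac{5733425281}{2}$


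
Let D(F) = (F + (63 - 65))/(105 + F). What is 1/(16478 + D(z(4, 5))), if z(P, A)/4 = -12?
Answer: 57/939196 ≈ 6.0690e-5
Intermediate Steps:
z(P, A) = -48 (z(P, A) = 4*(-12) = -48)
D(F) = (-2 + F)/(105 + F) (D(F) = (F - 2)/(105 + F) = (-2 + F)/(105 + F))
1/(16478 + D(z(4, 5))) = 1/(16478 + (-2 - 48)/(105 - 48)) = 1/(16478 - 50/57) = 1/(939196/57) = 57/939196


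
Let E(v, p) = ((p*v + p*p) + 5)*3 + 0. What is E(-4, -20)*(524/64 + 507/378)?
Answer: 4658425/336 ≈ 13864.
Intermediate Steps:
E(v, p) = 15 + 3*p**2 + 3*p*v (E(v, p) = ((p*v + p**2) + 5)*3 + 0 = ((p**2 + p*v) + 5)*3 + 0 = (5 + p**2 + p*v)*3 + 0 = (15 + 3*p**2 + 3*p*v) + 0 = 15 + 3*p**2 + 3*p*v)
E(-4, -20)*(524/64 + 507/378) = (15 + 3*(-20)**2 + 3*(-20)*(-4))*(524/64 + 507/378) = (15 + 3*400 + 240)*(524*(1/64) + 507*(1/378)) = (15 + 1200 + 240)*(131/16 + 169/126) = 1455*(9605/1008) = 4658425/336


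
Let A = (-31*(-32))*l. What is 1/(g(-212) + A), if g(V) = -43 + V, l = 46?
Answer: 1/45377 ≈ 2.2038e-5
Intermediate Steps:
A = 45632 (A = -31*(-32)*46 = 992*46 = 45632)
1/(g(-212) + A) = 1/((-43 - 212) + 45632) = 1/(-255 + 45632) = 1/45377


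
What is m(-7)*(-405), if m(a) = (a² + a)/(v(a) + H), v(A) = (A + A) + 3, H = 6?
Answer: 3402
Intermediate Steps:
v(A) = 3 + 2*A (v(A) = 2*A + 3 = 3 + 2*A)
m(a) = (a + a²)/(9 + 2*a) (m(a) = (a² + a)/((3 + 2*a) + 6) = (a + a²)/(9 + 2*a))
m(-7)*(-405) = -7*(1 - 7)/(9 + 2*(-7))*(-405) = -7*(-6)/(9 - 14)*(-405) = -7*(-6)/(-5)*(-405) = -7*(-⅕)*(-6)*(-405) = -42/5*(-405) = 3402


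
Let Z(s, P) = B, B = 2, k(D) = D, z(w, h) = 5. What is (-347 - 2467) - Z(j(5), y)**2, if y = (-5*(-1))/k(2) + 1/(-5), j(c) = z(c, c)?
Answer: -2818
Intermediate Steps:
j(c) = 5
y = 23/10 (y = -5*(-1)/2 + 1/(-5) = 5*(1/2) + 1*(-1/5) = 5/2 - 1/5 = 23/10 ≈ 2.3000)
Z(s, P) = 2
(-347 - 2467) - Z(j(5), y)**2 = (-347 - 2467) - 1*2**2 = -2814 - 1*4 = -2814 - 4 = -2818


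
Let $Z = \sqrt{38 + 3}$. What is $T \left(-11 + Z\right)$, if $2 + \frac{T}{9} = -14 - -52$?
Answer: $-3564 + 324 \sqrt{41} \approx -1489.4$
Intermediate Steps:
$Z = \sqrt{41} \approx 6.4031$
$T = 324$ ($T = -18 + 9 \left(-14 - -52\right) = -18 + 9 \left(-14 + 52\right) = -18 + 9 \cdot 38 = -18 + 342 = 324$)
$T \left(-11 + Z\right) = 324 \left(-11 + \sqrt{41}\right) = -3564 + 324 \sqrt{41}$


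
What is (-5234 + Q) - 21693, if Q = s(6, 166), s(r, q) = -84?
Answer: -27011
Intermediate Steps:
Q = -84
(-5234 + Q) - 21693 = (-5234 - 84) - 21693 = -5318 - 21693 = -27011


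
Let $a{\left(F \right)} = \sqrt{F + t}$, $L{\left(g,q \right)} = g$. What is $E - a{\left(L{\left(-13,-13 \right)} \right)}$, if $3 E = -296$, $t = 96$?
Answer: $- \frac{296}{3} - \sqrt{83} \approx -107.78$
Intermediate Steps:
$E = - \frac{296}{3}$ ($E = \frac{1}{3} \left(-296\right) = - \frac{296}{3} \approx -98.667$)
$a{\left(F \right)} = \sqrt{96 + F}$ ($a{\left(F \right)} = \sqrt{F + 96} = \sqrt{96 + F}$)
$E - a{\left(L{\left(-13,-13 \right)} \right)} = - \frac{296}{3} - \sqrt{96 - 13} = - \frac{296}{3} - \sqrt{83}$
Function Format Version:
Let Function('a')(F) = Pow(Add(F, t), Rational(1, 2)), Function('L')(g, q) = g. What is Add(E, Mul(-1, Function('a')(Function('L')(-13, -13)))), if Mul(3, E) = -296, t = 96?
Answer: Add(Rational(-296, 3), Mul(-1, Pow(83, Rational(1, 2)))) ≈ -107.78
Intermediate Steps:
E = Rational(-296, 3) (E = Mul(Rational(1, 3), -296) = Rational(-296, 3) ≈ -98.667)
Function('a')(F) = Pow(Add(96, F), Rational(1, 2)) (Function('a')(F) = Pow(Add(F, 96), Rational(1, 2)) = Pow(Add(96, F), Rational(1, 2)))
Add(E, Mul(-1, Function('a')(Function('L')(-13, -13)))) = Add(Rational(-296, 3), Mul(-1, Pow(Add(96, -13), Rational(1, 2)))) = Add(Rational(-296, 3), Mul(-1, Pow(83, Rational(1, 2))))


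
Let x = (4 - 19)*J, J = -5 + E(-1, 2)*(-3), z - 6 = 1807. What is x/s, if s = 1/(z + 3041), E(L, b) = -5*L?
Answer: 1456200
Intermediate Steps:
z = 1813 (z = 6 + 1807 = 1813)
J = -20 (J = -5 - 5*(-1)*(-3) = -5 + 5*(-3) = -5 - 15 = -20)
x = 300 (x = (4 - 19)*(-20) = -15*(-20) = 300)
s = 1/4854 (s = 1/(1813 + 3041) = 1/4854 ≈ 0.00020602)
x/s = 300/(1/4854) = 300*4854 = 1456200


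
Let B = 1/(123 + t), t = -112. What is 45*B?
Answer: 45/11 ≈ 4.0909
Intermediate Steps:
B = 1/11 (B = 1/(123 - 112) = 1/11 ≈ 0.090909)
45*B = 45*(1/11) = 45/11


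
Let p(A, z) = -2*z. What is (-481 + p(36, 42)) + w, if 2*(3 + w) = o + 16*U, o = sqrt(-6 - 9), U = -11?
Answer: -656 + I*sqrt(15)/2 ≈ -656.0 + 1.9365*I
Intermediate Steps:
o = I*sqrt(15) (o = sqrt(-15) = I*sqrt(15) ≈ 3.873*I)
w = -91 + I*sqrt(15)/2 (w = -3 + (I*sqrt(15) + 16*(-11))/2 = -3 + (I*sqrt(15) - 176)/2 = -3 + (-176 + I*sqrt(15))/2 = -3 + (-88 + I*sqrt(15)/2) = -91 + I*sqrt(15)/2 ≈ -91.0 + 1.9365*I)
(-481 + p(36, 42)) + w = (-481 - 2*42) + (-91 + I*sqrt(15)/2) = (-481 - 84) + (-91 + I*sqrt(15)/2) = -565 + (-91 + I*sqrt(15)/2) = -656 + I*sqrt(15)/2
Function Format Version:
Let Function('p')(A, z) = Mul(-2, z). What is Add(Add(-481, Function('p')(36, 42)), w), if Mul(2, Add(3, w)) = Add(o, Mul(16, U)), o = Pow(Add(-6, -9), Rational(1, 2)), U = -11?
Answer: Add(-656, Mul(Rational(1, 2), I, Pow(15, Rational(1, 2)))) ≈ Add(-656.00, Mul(1.9365, I))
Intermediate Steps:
o = Mul(I, Pow(15, Rational(1, 2))) (o = Pow(-15, Rational(1, 2)) = Mul(I, Pow(15, Rational(1, 2))) ≈ Mul(3.8730, I))
w = Add(-91, Mul(Rational(1, 2), I, Pow(15, Rational(1, 2)))) (w = Add(-3, Mul(Rational(1, 2), Add(Mul(I, Pow(15, Rational(1, 2))), Mul(16, -11)))) = Add(-3, Mul(Rational(1, 2), Add(Mul(I, Pow(15, Rational(1, 2))), -176))) = Add(-3, Mul(Rational(1, 2), Add(-176, Mul(I, Pow(15, Rational(1, 2)))))) = Add(-3, Add(-88, Mul(Rational(1, 2), I, Pow(15, Rational(1, 2))))) = Add(-91, Mul(Rational(1, 2), I, Pow(15, Rational(1, 2)))) ≈ Add(-91.000, Mul(1.9365, I)))
Add(Add(-481, Function('p')(36, 42)), w) = Add(Add(-481, Mul(-2, 42)), Add(-91, Mul(Rational(1, 2), I, Pow(15, Rational(1, 2))))) = Add(Add(-481, -84), Add(-91, Mul(Rational(1, 2), I, Pow(15, Rational(1, 2))))) = Add(-565, Add(-91, Mul(Rational(1, 2), I, Pow(15, Rational(1, 2))))) = Add(-656, Mul(Rational(1, 2), I, Pow(15, Rational(1, 2))))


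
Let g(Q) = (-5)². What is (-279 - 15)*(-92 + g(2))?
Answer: 19698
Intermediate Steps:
g(Q) = 25
(-279 - 15)*(-92 + g(2)) = (-279 - 15)*(-92 + 25) = -294*(-67) = 19698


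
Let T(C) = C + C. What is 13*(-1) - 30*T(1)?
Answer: -73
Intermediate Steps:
T(C) = 2*C
13*(-1) - 30*T(1) = 13*(-1) - 60 = -13 - 30*2 = -13 - 60 = -73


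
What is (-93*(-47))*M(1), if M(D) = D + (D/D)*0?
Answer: 4371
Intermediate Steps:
M(D) = D (M(D) = D + 1*0 = D + 0 = D)
(-93*(-47))*M(1) = -93*(-47)*1 = 4371*1 = 4371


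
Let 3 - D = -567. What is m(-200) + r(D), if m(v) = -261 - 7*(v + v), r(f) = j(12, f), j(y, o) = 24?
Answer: 2563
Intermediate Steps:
D = 570 (D = 3 - 1*(-567) = 3 + 567 = 570)
r(f) = 24
m(v) = -261 - 14*v
m(-200) + r(D) = (-261 - 14*(-200)) + 24 = (-261 + 2800) + 24 = 2539 + 24 = 2563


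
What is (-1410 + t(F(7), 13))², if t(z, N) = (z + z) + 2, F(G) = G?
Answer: 1943236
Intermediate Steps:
t(z, N) = 2 + 2*z (t(z, N) = 2*z + 2 = 2 + 2*z)
(-1410 + t(F(7), 13))² = (-1410 + (2 + 2*7))² = (-1410 + (2 + 14))² = (-1410 + 16)² = (-1394)² = 1943236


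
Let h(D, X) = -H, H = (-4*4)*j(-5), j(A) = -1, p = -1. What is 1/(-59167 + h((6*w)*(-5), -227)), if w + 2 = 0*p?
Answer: -1/59183 ≈ -1.6897e-5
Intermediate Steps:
w = -2 (w = -2 + 0*(-1) = -2 + 0 = -2)
H = 16 (H = -4*4*(-1) = -16*(-1) = 16)
h(D, X) = -16 (h(D, X) = -1*16 = -16)
1/(-59167 + h((6*w)*(-5), -227)) = 1/(-59167 - 16) = 1/(-59183) = -1/59183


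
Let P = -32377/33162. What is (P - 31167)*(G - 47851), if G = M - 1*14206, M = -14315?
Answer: 39468760570166/16581 ≈ 2.3804e+9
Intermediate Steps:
G = -28521 (G = -14315 - 1*14206 = -14315 - 14206 = -28521)
P = -32377/33162 (P = -32377*1/33162 = -32377/33162 ≈ -0.97633)
(P - 31167)*(G - 47851) = (-32377/33162 - 31167)*(-28521 - 47851) = -1033592431/33162*(-76372) = 39468760570166/16581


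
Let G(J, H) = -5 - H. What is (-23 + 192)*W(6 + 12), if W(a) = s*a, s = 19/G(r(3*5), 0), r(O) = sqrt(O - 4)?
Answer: -57798/5 ≈ -11560.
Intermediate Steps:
r(O) = sqrt(-4 + O)
s = -19/5 (s = 19/(-5 - 1*0) = 19/(-5 + 0) = 19/(-5) = 19*(-1/5) = -19/5 ≈ -3.8000)
W(a) = -19*a/5
(-23 + 192)*W(6 + 12) = (-23 + 192)*(-19*(6 + 12)/5) = 169*(-19/5*18) = 169*(-342/5) = -57798/5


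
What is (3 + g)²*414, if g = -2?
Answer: 414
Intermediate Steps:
(3 + g)²*414 = (3 - 2)²*414 = 1²*414 = 1*414 = 414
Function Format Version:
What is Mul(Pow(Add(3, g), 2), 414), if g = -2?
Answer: 414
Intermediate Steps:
Mul(Pow(Add(3, g), 2), 414) = Mul(Pow(Add(3, -2), 2), 414) = Mul(Pow(1, 2), 414) = Mul(1, 414) = 414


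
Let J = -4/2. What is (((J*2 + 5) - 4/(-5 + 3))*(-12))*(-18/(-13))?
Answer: -648/13 ≈ -49.846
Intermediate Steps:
J = -2 (J = -4*½ = -2)
(((J*2 + 5) - 4/(-5 + 3))*(-12))*(-18/(-13)) = (((-2*2 + 5) - 4/(-5 + 3))*(-12))*(-18/(-13)) = (((-4 + 5) - 4/(-2))*(-12))*(-18*(-1/13)) = ((1 - ½*(-4))*(-12))*(18/13) = ((1 + 2)*(-12))*(18/13) = (3*(-12))*(18/13) = -36*18/13 = -648/13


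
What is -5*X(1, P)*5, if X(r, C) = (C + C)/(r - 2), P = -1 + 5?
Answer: 200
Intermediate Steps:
P = 4
X(r, C) = 2*C/(-2 + r) (X(r, C) = (2*C)/(-2 + r) = 2*C/(-2 + r))
-5*X(1, P)*5 = -10*4/(-2 + 1)*5 = -10*4/(-1)*5 = -10*4*(-1)*5 = -5*(-8)*5 = 40*5 = 200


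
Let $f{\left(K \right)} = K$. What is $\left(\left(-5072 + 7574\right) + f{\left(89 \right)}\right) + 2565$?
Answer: $5156$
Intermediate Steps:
$\left(\left(-5072 + 7574\right) + f{\left(89 \right)}\right) + 2565 = \left(\left(-5072 + 7574\right) + 89\right) + 2565 = \left(2502 + 89\right) + 2565 = 2591 + 2565 = 5156$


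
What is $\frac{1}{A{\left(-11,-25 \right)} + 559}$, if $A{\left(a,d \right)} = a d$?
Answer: $\frac{1}{834} \approx 0.001199$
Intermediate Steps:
$\frac{1}{A{\left(-11,-25 \right)} + 559} = \frac{1}{\left(-11\right) \left(-25\right) + 559} = \frac{1}{275 + 559} = \frac{1}{834}$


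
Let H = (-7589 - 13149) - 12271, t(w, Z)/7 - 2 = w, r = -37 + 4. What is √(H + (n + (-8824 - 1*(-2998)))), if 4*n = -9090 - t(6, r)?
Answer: I*√164486/2 ≈ 202.78*I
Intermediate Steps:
r = -33
t(w, Z) = 14 + 7*w
n = -4573/2 (n = (-9090 - (14 + 7*6))/4 = (-9090 - (14 + 42))/4 = (-9090 - 1*56)/4 = (-9090 - 56)/4 = (¼)*(-9146) = -4573/2 ≈ -2286.5)
H = -33009 (H = -20738 - 12271 = -33009)
√(H + (n + (-8824 - 1*(-2998)))) = √(-33009 + (-4573/2 + (-8824 - 1*(-2998)))) = √(-33009 + (-4573/2 + (-8824 + 2998))) = √(-33009 + (-4573/2 - 5826)) = √(-33009 - 16225/2) = √(-82243/2) = I*√164486/2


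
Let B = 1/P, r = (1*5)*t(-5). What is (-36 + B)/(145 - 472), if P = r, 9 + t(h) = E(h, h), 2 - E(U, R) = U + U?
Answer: 539/4905 ≈ 0.10989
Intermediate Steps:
E(U, R) = 2 - 2*U (E(U, R) = 2 - (U + U) = 2 - 2*U)
t(h) = -7 - 2*h (t(h) = -9 + (2 - 2*h) = -7 - 2*h)
r = 15 (r = (1*5)*(-7 - 2*(-5)) = 5*(-7 + 10) = 5*3 = 15)
P = 15
B = 1/15 ≈ 0.066667
(-36 + B)/(145 - 472) = (-36 + 1/15)/(145 - 472) = -539/15/(-327) = -539/15*(-1/327) = 539/4905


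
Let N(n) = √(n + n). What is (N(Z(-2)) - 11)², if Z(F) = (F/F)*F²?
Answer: 129 - 44*√2 ≈ 66.775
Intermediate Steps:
Z(F) = F² (Z(F) = 1*F² = F²)
N(n) = √2*√n (N(n) = √(2*n) = √2*√n)
(N(Z(-2)) - 11)² = (√2*√((-2)²) - 11)² = (√2*√4 - 11)² = (√2*2 - 11)² = (2*√2 - 11)² = (-11 + 2*√2)²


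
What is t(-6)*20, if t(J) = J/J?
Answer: 20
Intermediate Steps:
t(J) = 1
t(-6)*20 = 1*20 = 20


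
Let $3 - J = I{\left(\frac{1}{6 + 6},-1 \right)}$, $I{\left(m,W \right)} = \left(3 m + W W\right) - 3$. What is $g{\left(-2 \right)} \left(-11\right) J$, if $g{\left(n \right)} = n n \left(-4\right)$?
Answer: $836$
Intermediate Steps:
$g{\left(n \right)} = - 4 n^{2}$ ($g{\left(n \right)} = n^{2} \left(-4\right) = - 4 n^{2}$)
$I{\left(m,W \right)} = -3 + W^{2} + 3 m$ ($I{\left(m,W \right)} = \left(3 m + W^{2}\right) - 3 = \left(W^{2} + 3 m\right) - 3 = -3 + W^{2} + 3 m$)
$J = \frac{19}{4}$ ($J = 3 - \left(-3 + \left(-1\right)^{2} + \frac{3}{6 + 6}\right) = 3 - \left(-3 + 1 + \frac{3}{12}\right) = 3 - \left(-3 + 1 + 3 \cdot \frac{1}{12}\right) = 3 - \left(-3 + 1 + \frac{1}{4}\right) = 3 - - \frac{7}{4} = 3 + \frac{7}{4} = \frac{19}{4} \approx 4.75$)
$g{\left(-2 \right)} \left(-11\right) J = - 4 \left(-2\right)^{2} \left(-11\right) \frac{19}{4} = \left(-4\right) 4 \left(-11\right) \frac{19}{4} = \left(-16\right) \left(-11\right) \frac{19}{4} = 176 \cdot \frac{19}{4} = 836$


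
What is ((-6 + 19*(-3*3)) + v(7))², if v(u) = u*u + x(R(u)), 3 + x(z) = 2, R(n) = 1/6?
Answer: 16641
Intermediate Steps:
R(n) = ⅙
x(z) = -1 (x(z) = -3 + 2 = -1)
v(u) = -1 + u² (v(u) = u*u - 1 = u² - 1 = -1 + u²)
((-6 + 19*(-3*3)) + v(7))² = ((-6 + 19*(-3*3)) + (-1 + 7²))² = ((-6 + 19*(-9)) + (-1 + 49))² = ((-6 - 171) + 48)² = (-177 + 48)² = (-129)² = 16641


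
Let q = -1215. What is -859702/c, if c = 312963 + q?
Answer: -429851/155874 ≈ -2.7577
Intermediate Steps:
c = 311748 (c = 312963 - 1215 = 311748)
-859702/c = -859702/311748 = -859702*1/311748 = -429851/155874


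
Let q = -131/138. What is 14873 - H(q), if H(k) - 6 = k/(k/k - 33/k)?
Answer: 9611978671/646530 ≈ 14867.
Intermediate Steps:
q = -131/138 (q = -131*1/138 = -131/138 ≈ -0.94928)
H(k) = 6 + k/(1 - 33/k) (H(k) = 6 + k/(k/k - 33/k) = 6 + k/(1 - 33/k))
14873 - H(q) = 14873 - (-198 + (-131/138)² + 6*(-131/138))/(-33 - 131/138) = 14873 - (-198 + 17161/19044 - 131/23)/(-4685/138) = 14873 - (-138)*(-3862019)/(4685*19044) = 14873 - 1*3862019/646530 = 14873 - 3862019/646530 = 9611978671/646530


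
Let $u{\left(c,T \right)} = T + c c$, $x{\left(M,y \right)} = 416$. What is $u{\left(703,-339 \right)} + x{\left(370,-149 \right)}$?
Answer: $494286$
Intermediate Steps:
$u{\left(c,T \right)} = T + c^{2}$
$u{\left(703,-339 \right)} + x{\left(370,-149 \right)} = \left(-339 + 703^{2}\right) + 416 = \left(-339 + 494209\right) + 416 = 493870 + 416 = 494286$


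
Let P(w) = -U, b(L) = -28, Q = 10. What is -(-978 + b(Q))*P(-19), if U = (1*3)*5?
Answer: -15090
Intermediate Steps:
U = 15 (U = 3*5 = 15)
P(w) = -15 (P(w) = -1*15 = -15)
-(-978 + b(Q))*P(-19) = -(-978 - 28)*(-15) = -(-1006)*(-15) = -1*15090 = -15090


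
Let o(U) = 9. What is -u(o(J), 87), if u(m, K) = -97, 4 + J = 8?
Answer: 97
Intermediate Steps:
J = 4 (J = -4 + 8 = 4)
-u(o(J), 87) = -1*(-97) = 97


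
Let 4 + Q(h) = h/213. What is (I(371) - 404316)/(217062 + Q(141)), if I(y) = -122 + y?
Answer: -9562919/5137055 ≈ -1.8616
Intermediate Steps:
Q(h) = -4 + h/213
(I(371) - 404316)/(217062 + Q(141)) = ((-122 + 371) - 404316)/(217062 + (-4 + (1/213)*141)) = (249 - 404316)/(217062 + (-4 + 47/71)) = -404067/(217062 - 237/71) = -404067/15411165/71 = -404067*71/15411165 = -9562919/5137055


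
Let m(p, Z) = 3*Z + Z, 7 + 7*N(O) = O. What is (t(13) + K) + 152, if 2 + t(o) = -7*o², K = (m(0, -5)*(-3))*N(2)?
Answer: -7531/7 ≈ -1075.9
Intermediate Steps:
N(O) = -1 + O/7
m(p, Z) = 4*Z
K = -300/7 (K = ((4*(-5))*(-3))*(-1 + (⅐)*2) = (-20*(-3))*(-1 + 2/7) = 60*(-5/7) = -300/7 ≈ -42.857)
t(o) = -2 - 7*o²
(t(13) + K) + 152 = ((-2 - 7*13²) - 300/7) + 152 = ((-2 - 7*169) - 300/7) + 152 = ((-2 - 1183) - 300/7) + 152 = (-1185 - 300/7) + 152 = -8595/7 + 152 = -7531/7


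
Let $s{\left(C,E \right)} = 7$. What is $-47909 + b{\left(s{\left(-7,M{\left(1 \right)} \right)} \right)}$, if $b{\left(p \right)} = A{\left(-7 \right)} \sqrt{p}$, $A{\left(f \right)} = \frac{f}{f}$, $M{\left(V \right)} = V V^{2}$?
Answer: $-47909 + \sqrt{7} \approx -47906.0$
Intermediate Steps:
$M{\left(V \right)} = V^{3}$
$A{\left(f \right)} = 1$
$b{\left(p \right)} = \sqrt{p}$ ($b{\left(p \right)} = 1 \sqrt{p} = \sqrt{p}$)
$-47909 + b{\left(s{\left(-7,M{\left(1 \right)} \right)} \right)} = -47909 + \sqrt{7}$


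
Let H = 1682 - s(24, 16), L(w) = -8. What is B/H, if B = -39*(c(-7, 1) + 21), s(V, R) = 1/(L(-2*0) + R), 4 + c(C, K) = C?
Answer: -16/69 ≈ -0.23188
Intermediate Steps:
c(C, K) = -4 + C
s(V, R) = 1/(-8 + R)
H = 13455/8 (H = 1682 - 1/(-8 + 16) = 1682 - 1/8 = 1682 - 1*⅛ = 1682 - ⅛ = 13455/8 ≈ 1681.9)
B = -390 (B = -39*((-4 - 7) + 21) = -39*(-11 + 21) = -39*10 = -390)
B/H = -390/13455/8 = -390*8/13455 = -16/69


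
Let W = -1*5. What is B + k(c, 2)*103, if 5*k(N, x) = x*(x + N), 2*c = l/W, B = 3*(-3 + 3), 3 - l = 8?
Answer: 103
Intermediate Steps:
W = -5
l = -5 (l = 3 - 1*8 = 3 - 8 = -5)
B = 0 (B = 3*0 = 0)
c = ½ (c = (-5/(-5))/2 = (-5*(-⅕))/2 = (½)*1 = ½ ≈ 0.50000)
k(N, x) = x*(N + x)/5 (k(N, x) = (x*(x + N))/5 = (x*(N + x))/5 = x*(N + x)/5)
B + k(c, 2)*103 = 0 + ((⅕)*2*(½ + 2))*103 = 0 + ((⅕)*2*(5/2))*103 = 0 + 1*103 = 0 + 103 = 103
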